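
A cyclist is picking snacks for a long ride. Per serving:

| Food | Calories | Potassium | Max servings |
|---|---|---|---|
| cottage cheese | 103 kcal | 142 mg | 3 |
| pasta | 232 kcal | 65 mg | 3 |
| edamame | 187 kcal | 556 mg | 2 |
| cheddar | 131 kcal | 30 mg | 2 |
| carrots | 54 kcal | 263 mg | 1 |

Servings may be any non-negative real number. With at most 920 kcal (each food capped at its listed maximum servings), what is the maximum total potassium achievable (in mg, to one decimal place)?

Potassium per kcal: carrots 4.87, edamame 2.973, cottage cheese 1.379, pasta 0.2802, cheddar 0.229.
Take 1 serving of carrots: uses 54 kcal, +263.0 mg potassium (running total 263.0 mg).
Take 2 servings of edamame: uses 374 kcal, +1112.0 mg potassium (running total 1375.0 mg).
Take 3 servings of cottage cheese: uses 309 kcal, +426.0 mg potassium (running total 1801.0 mg).
Take 0.7888 servings of pasta: uses 183 kcal, +51.3 mg potassium (running total 1852.3 mg).
Greedy by best ratio exhausts the calories allowance optimally: 1852.3 mg.

1852.3 mg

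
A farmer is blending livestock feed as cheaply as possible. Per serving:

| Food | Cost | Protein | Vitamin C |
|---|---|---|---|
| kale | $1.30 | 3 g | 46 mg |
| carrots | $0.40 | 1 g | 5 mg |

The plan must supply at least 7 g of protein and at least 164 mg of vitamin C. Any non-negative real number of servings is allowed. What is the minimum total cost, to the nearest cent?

A basic optimal solution has at most two foods positive. Try each food alone and each pair with both targets met exactly.
kale only: max(7/3, 164/46) = 3.565 servings → $4.63.
carrots only: max(7/1, 164/5) = 32.8 servings → $13.12.
kale + carrots: intersection lies outside the first quadrant.
Cheapest feasible corner: $4.63.

$4.63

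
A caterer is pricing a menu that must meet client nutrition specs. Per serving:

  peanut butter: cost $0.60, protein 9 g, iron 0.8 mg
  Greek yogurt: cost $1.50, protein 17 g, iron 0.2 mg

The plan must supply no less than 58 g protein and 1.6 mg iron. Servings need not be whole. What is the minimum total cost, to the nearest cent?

A basic optimal solution has at most two foods positive. Try each food alone and each pair with both targets met exactly.
peanut butter only: max(58/9, 1.6/0.8) = 6.444 servings → $3.87.
Greek yogurt only: max(58/17, 1.6/0.2) = 8 servings → $12.00.
peanut butter + Greek yogurt with both tight: 1.322 servings and 2.712 servings → $4.86.
The minimum over all feasible corners is $3.87.

$3.87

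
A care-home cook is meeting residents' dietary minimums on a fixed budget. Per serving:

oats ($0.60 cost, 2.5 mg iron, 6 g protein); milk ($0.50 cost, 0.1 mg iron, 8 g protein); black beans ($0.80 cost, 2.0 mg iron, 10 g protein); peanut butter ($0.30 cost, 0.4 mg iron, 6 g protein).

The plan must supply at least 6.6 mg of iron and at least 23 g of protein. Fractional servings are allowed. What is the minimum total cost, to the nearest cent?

$1.87

Two binding constraints pin down two serving amounts, so the optimal mix uses at most two foods. The candidates are each food alone (scaled to the tighter of iron/protein) and each pair with both constraints tight.
oats only: max(6.6/2.5, 23/6) = 3.833 servings → $2.30.
milk only: max(6.6/0.1, 23/8) = 66 servings → $33.00.
black beans only: max(6.6/2.0, 23/10) = 3.3 servings → $2.64.
peanut butter only: max(6.6/0.4, 23/6) = 16.5 servings → $4.95.
oats + milk with both tight: 2.603 servings and 0.9227 servings → $2.02.
oats + black beans with both tight: 1.538 servings and 1.377 servings → $2.02.
oats + peanut butter with both tight: 2.413 servings and 1.421 servings → $1.87.
milk + black beans: the both-tight solution has a negative serving — not a feasible corner.
milk + peanut butter: the both-tight solution has a negative serving — not a feasible corner.
black beans + peanut butter: intersection lies outside the first quadrant.
So the least-cost plan costs $1.87.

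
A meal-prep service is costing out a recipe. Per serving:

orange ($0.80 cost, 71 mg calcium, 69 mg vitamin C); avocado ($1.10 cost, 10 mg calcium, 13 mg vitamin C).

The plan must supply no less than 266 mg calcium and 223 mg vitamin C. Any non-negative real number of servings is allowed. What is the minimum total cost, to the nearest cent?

At the optimum either one food covers both requirements or two foods hit both targets exactly; no other combination can be cheaper.
orange only: max(266/71, 223/69) = 3.746 servings → $3.00.
avocado only: max(266/10, 223/13) = 26.6 servings → $29.26.
orange + avocado: the both-tight solution has a negative serving — not a feasible corner.
So the least-cost plan costs $3.00.

$3.00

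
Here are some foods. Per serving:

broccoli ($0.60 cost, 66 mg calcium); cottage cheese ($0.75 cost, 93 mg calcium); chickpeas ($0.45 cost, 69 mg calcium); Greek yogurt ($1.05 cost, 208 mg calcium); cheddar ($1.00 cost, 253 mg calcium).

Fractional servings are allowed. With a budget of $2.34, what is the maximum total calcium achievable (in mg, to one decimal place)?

Calcium per dollar: cheddar 253, Greek yogurt 198.1, chickpeas 153.3, cottage cheese 124, broccoli 110.
With no serving limits, spend the whole cost allowance on cheddar: $2.34 / $1.00 × 253 mg = 592.0 mg.

592.0 mg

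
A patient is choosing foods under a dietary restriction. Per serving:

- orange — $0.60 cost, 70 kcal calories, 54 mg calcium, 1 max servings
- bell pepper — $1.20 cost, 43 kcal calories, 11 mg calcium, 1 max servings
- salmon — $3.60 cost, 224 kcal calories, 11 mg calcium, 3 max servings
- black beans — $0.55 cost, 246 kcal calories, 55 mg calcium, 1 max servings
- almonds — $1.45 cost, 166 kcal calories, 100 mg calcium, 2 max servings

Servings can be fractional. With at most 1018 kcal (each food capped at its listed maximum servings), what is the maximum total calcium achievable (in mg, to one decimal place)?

336.1 mg

Calcium per kcal: orange 0.7714, almonds 0.6024, bell pepper 0.2558, black beans 0.2236, salmon 0.04911.
Take 1 serving of orange: uses 70 kcal, +54.0 mg calcium (running total 54.0 mg).
Take 2 servings of almonds: uses 332 kcal, +200.0 mg calcium (running total 254.0 mg).
Take 1 serving of bell pepper: uses 43 kcal, +11.0 mg calcium (running total 265.0 mg).
Take 1 serving of black beans: uses 246 kcal, +55.0 mg calcium (running total 320.0 mg).
Take 1.46 servings of salmon: uses 327 kcal, +16.1 mg calcium (running total 336.1 mg).
Greedy by best ratio exhausts the calories allowance optimally: 336.1 mg.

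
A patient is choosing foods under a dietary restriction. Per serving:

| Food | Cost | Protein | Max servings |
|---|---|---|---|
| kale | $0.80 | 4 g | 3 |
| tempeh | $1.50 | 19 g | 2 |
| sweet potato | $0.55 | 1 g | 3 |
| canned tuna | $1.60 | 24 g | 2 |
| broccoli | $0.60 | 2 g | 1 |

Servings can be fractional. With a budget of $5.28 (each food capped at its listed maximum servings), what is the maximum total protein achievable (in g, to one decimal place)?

Protein per dollar: canned tuna 15, tempeh 12.67, kale 5, broccoli 3.333, sweet potato 1.818.
Take 2 servings of canned tuna: spends $3.20, +48.0 g protein (running total 48.0 g).
Take 1.387 servings of tempeh: spends $2.08, +26.3 g protein (running total 74.3 g).
Filling greedily by protein-per-dollar is optimal for one linear limit, giving 74.3 g.

74.3 g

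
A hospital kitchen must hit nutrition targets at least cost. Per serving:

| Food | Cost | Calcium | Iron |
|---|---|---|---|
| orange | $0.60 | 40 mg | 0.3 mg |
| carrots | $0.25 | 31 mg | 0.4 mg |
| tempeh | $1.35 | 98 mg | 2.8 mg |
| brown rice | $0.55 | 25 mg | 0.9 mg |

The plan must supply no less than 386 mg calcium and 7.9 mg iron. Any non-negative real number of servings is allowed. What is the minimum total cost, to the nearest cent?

$4.18

The cheapest plan sits at a corner of the feasible region — with two constraints it uses at most two foods.
orange only: max(386/40, 7.9/0.3) = 26.33 servings → $15.80.
carrots only: max(386/31, 7.9/0.4) = 19.75 servings → $4.94.
tempeh only: max(386/98, 7.9/2.8) = 3.939 servings → $5.32.
brown rice only: max(386/25, 7.9/0.9) = 15.44 servings → $8.49.
orange + carrots: intersection lies outside the first quadrant.
orange + tempeh with both tight: 3.712 servings and 2.424 servings → $5.50.
orange + brown rice with both tight: 5.26 servings and 7.025 servings → $7.02.
carrots + tempeh with both tight: 6.441 servings and 1.901 servings → $4.18.
carrots + brown rice with both tight: 8.374 servings and 5.056 servings → $4.87.
tempeh + brown rice: the both-tight solution has a negative serving — not a feasible corner.
The minimum over all feasible corners is $4.18.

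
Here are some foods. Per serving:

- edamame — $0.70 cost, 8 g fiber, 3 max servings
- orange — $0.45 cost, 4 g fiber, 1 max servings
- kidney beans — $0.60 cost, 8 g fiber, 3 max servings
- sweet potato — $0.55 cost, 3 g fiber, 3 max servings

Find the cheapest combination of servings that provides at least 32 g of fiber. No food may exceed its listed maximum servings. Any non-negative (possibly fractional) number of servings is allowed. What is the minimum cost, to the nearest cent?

Cost per g of fiber: kidney beans $0.0750, edamame $0.0875, orange $0.1125, sweet potato $0.1833.
Take 3 servings of kidney beans: +24.0 g fiber for $1.80 (total $1.80, still need 8.0 g).
Take 1 serving of edamame: +8.0 g fiber for $0.70 (total $2.50, still need 0.0 g).
Greedy by cheapest-per-g is optimal for a single linear constraint, so the minimum cost is $2.50.

$2.50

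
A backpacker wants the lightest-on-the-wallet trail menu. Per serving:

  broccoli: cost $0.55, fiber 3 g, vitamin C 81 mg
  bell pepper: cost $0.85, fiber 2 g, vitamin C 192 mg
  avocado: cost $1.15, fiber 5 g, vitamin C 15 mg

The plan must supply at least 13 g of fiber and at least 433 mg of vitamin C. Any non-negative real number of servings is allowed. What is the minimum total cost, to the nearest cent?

$2.67

Minimising a linear cost over {fiber ≥ 13, vitamin C ≥ 433, servings ≥ 0} — the optimum is at a vertex, using one or two foods.
broccoli only: max(13/3, 433/81) = 5.346 servings → $2.94.
bell pepper only: max(13/2, 433/192) = 6.5 servings → $5.53.
avocado only: max(13/5, 433/15) = 28.87 servings → $33.20.
broccoli + bell pepper with both tight: 3.937 servings and 0.5942 servings → $2.67.
broccoli + avocado with both targets exact would need a negative amount; discard.
bell pepper + avocado with both tight: 2.118 servings and 1.753 servings → $3.82.
So the least-cost plan costs $2.67.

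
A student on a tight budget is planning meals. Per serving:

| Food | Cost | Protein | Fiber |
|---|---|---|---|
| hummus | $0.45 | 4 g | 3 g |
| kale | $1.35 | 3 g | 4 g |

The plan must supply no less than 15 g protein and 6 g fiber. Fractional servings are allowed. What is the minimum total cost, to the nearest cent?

Check every corner: each single food scaled to meet both minima, and each pair solved so both constraints bind.
hummus only: max(15/4, 6/3) = 3.75 servings → $1.69.
kale only: max(15/3, 6/4) = 5 servings → $6.75.
hummus + kale: the both-tight solution has a negative serving — not a feasible corner.
Cheapest feasible corner: $1.69.

$1.69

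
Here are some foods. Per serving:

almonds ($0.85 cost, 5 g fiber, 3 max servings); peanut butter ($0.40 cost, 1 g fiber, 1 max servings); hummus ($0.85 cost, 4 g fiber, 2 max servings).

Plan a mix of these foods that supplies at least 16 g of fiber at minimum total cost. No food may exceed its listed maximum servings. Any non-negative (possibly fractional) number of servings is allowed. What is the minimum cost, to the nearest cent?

$2.76

Cost per g of fiber: almonds $0.1700, hummus $0.2125, peanut butter $0.4000.
Take 3 servings of almonds: +15.0 g fiber for $2.55 (total $2.55, still need 1.0 g).
Take 0.25 servings of hummus: +1.0 g fiber for $0.21 (total $2.76, still need 0.0 g).
Greedy by cheapest-per-g is optimal for a single linear constraint, so the minimum cost is $2.76.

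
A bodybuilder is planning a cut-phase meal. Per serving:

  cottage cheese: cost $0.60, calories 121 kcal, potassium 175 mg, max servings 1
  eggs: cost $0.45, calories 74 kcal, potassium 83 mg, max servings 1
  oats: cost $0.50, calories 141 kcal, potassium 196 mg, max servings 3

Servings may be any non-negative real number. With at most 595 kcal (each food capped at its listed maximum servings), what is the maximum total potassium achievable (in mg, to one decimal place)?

820.2 mg

Potassium per kcal: cottage cheese 1.446, oats 1.39, eggs 1.122.
Take 1 serving of cottage cheese: uses 121 kcal, +175.0 mg potassium (running total 175.0 mg).
Take 3 servings of oats: uses 423 kcal, +588.0 mg potassium (running total 763.0 mg).
Take 0.6892 servings of eggs: uses 51 kcal, +57.2 mg potassium (running total 820.2 mg).
Greedy by best ratio exhausts the calories allowance optimally: 820.2 mg.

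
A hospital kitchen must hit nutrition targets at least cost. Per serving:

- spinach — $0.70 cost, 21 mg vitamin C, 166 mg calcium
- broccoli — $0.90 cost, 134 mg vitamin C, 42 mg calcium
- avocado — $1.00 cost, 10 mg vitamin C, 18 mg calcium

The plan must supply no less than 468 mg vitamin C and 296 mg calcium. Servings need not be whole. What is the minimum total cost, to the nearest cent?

For a min-cost LP with two ≥-constraints, a basic feasible solution has at most two positive variables.
spinach only: max(468/21, 296/166) = 22.29 servings → $15.60.
broccoli only: max(468/134, 296/42) = 7.048 servings → $6.34.
avocado only: max(468/10, 296/18) = 46.8 servings → $46.80.
spinach + broccoli with both tight: 0.9366 servings and 3.346 servings → $3.67.
spinach + avocado: intersection lies outside the first quadrant.
broccoli + avocado with both tight: 2.743 servings and 10.04 servings → $12.51.
The minimum over all feasible corners is $3.67.

$3.67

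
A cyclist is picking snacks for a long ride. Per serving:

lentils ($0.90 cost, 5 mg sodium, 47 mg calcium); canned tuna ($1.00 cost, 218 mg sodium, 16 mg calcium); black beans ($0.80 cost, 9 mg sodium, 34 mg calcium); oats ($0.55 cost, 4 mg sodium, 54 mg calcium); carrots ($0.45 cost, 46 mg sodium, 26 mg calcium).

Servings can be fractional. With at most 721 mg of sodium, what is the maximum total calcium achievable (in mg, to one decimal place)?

9733.5 mg

Calcium per mg sodium: oats 13.5, lentils 9.4, black beans 3.778, carrots 0.5652, canned tuna 0.07339.
With no serving limits, spend the whole sodium allowance on oats: 721 mg / 4 mg × 54 mg = 9733.5 mg.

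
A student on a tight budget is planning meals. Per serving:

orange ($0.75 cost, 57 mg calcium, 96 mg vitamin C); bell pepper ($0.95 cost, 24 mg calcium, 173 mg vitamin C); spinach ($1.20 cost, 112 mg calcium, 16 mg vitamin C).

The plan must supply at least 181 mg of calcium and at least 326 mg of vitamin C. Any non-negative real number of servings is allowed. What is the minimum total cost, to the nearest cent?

Minimising a linear cost over {calcium ≥ 181, vitamin C ≥ 326, servings ≥ 0} — the optimum is at a vertex, using one or two foods.
orange only: max(181/57, 326/96) = 3.396 servings → $2.55.
bell pepper only: max(181/24, 326/173) = 7.542 servings → $7.16.
spinach only: max(181/112, 326/16) = 20.38 servings → $24.45.
orange + bell pepper with both tight: 3.108 servings and 0.1596 servings → $2.48.
orange + spinach: the both-tight solution has a negative serving — not a feasible corner.
bell pepper + spinach with both tight: 1.77 servings and 1.237 servings → $3.17.
So the least-cost plan costs $2.48.

$2.48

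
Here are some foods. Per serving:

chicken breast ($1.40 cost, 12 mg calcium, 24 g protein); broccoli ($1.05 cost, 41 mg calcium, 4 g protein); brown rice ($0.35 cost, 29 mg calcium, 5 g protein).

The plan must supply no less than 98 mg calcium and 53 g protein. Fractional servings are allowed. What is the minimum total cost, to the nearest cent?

$3.25

This is a tiny linear program; its minimum lies at a vertex of the feasible set. List the vertices and price them.
chicken breast only: max(98/12, 53/24) = 8.167 servings → $11.43.
broccoli only: max(98/41, 53/4) = 13.25 servings → $13.91.
brown rice only: max(98/29, 53/5) = 10.6 servings → $3.71.
chicken breast + broccoli with both tight: 1.903 servings and 1.833 servings → $4.59.
chicken breast + brown rice with both tight: 1.646 servings and 2.698 servings → $3.25.
broccoli + brown rice with both targets exact would need a negative amount; discard.
The minimum over all feasible corners is $3.25.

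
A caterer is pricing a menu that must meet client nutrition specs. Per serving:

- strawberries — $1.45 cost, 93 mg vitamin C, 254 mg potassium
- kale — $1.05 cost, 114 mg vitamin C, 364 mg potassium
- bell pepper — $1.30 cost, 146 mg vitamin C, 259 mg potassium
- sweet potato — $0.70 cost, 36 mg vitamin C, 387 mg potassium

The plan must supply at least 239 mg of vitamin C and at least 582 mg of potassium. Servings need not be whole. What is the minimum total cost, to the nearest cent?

$2.16

strawberries only: max(239/93, 582/254) = 2.57 servings → $3.73.
kale only: max(239/114, 582/364) = 2.096 servings → $2.20.
bell pepper only: max(239/146, 582/259) = 2.247 servings → $2.92.
sweet potato only: max(239/36, 582/387) = 6.639 servings → $4.65.
strawberries + kale: the both-tight solution has a negative serving — not a feasible corner.
strawberries + bell pepper with both tight: 1.775 servings and 0.5063 servings → $3.23.
strawberries + sweet potato with both targets exact would need a negative amount; discard.
kale + bell pepper with both tight: 0.9768 servings and 0.8742 servings → $2.16.
kale + sweet potato: intersection lies outside the first quadrant.
bell pepper + sweet potato with both tight: 1.516 servings and 0.489 servings → $2.31.
Cheapest feasible corner: $2.16.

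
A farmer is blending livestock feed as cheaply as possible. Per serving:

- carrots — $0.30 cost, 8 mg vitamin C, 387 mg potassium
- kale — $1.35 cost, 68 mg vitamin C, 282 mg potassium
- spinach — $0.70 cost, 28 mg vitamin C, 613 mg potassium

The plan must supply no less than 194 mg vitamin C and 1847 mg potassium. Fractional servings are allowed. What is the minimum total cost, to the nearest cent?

At the optimum either one food covers both requirements or two foods hit both targets exactly; no other combination can be cheaper.
carrots only: max(194/8, 1847/387) = 24.25 servings → $7.28.
kale only: max(194/68, 1847/282) = 6.55 servings → $8.84.
spinach only: max(194/28, 1847/613) = 6.929 servings → $4.85.
carrots + kale with both tight: 2.946 servings and 2.506 servings → $4.27.
carrots + spinach: the both-tight solution has a negative serving — not a feasible corner.
kale + spinach with both tight: 1.989 servings and 2.098 servings → $4.15.
So the least-cost plan costs $4.15.

$4.15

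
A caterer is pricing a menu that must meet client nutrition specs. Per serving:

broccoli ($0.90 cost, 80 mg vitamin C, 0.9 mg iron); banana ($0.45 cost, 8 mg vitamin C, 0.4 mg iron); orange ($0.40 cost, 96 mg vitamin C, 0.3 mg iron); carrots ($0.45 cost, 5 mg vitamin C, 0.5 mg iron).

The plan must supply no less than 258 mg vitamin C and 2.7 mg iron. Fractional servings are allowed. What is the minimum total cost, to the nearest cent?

$2.73

This is a tiny linear program; its minimum lies at a vertex of the feasible set. List the vertices and price them.
broccoli only: max(258/80, 2.7/0.9) = 3.225 servings → $2.90.
banana only: max(258/8, 2.7/0.4) = 32.25 servings → $14.51.
orange only: max(258/96, 2.7/0.3) = 9 servings → $3.60.
carrots only: max(258/5, 2.7/0.5) = 51.6 servings → $23.22.
broccoli + banana with both targets exact would need a negative amount; discard.
broccoli + orange with both tight: 2.913 servings and 0.2596 servings → $2.73.
broccoli + carrots: intersection lies outside the first quadrant.
banana + orange with both tight: 5.05 servings and 2.267 servings → $3.18.
banana + carrots: intersection lies outside the first quadrant.
orange + carrots with both tight: 2.484 servings and 3.91 servings → $2.75.
Cheapest feasible corner: $2.73.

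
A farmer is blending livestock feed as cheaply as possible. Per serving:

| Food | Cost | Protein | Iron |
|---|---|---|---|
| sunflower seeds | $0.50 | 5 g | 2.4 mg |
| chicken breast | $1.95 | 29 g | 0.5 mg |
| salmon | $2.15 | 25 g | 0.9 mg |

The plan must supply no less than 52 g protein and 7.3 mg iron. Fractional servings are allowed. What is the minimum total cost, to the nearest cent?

$3.95

A basic optimal solution has at most two foods positive. Try each food alone and each pair with both targets met exactly.
sunflower seeds only: max(52/5, 7.3/2.4) = 10.4 servings → $5.20.
chicken breast only: max(52/29, 7.3/0.5) = 14.6 servings → $28.47.
salmon only: max(52/25, 7.3/0.9) = 8.111 servings → $17.44.
sunflower seeds + chicken breast with both tight: 2.768 servings and 1.316 servings → $3.95.
sunflower seeds + salmon with both tight: 2.445 servings and 1.591 servings → $4.64.
chicken breast + salmon: intersection lies outside the first quadrant.
So the least-cost plan costs $3.95.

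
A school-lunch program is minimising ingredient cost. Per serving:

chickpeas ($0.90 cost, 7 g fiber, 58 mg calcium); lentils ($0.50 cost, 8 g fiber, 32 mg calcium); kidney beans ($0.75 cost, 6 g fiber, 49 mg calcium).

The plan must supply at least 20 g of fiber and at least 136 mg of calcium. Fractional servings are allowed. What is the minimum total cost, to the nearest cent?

$2.09

chickpeas only: max(20/7, 136/58) = 2.857 servings → $2.57.
lentils only: max(20/8, 136/32) = 4.25 servings → $2.12.
kidney beans only: max(20/6, 136/49) = 3.333 servings → $2.50.
chickpeas + lentils with both tight: 1.867 servings and 0.8667 servings → $2.11.
chickpeas + kidney beans with both targets exact would need a negative amount; discard.
lentils + kidney beans with both tight: 0.82 servings and 2.24 servings → $2.09.
Cheapest feasible corner: $2.09.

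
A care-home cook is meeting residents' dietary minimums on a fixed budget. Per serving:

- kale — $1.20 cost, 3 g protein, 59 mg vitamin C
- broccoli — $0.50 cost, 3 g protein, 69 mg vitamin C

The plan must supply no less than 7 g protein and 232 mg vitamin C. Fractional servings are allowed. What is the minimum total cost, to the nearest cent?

At the optimum either one food covers both requirements or two foods hit both targets exactly; no other combination can be cheaper.
kale only: max(7/3, 232/59) = 3.932 servings → $4.72.
broccoli only: max(7/3, 232/69) = 3.362 servings → $1.68.
kale + broccoli: the both-tight solution has a negative serving — not a feasible corner.
So the least-cost plan costs $1.68.

$1.68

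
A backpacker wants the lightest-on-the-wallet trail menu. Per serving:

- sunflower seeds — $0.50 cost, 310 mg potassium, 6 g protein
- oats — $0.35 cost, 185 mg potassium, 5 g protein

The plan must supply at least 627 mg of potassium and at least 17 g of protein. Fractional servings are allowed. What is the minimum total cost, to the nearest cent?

$1.19

This is a tiny linear program; its minimum lies at a vertex of the feasible set. List the vertices and price them.
sunflower seeds only: max(627/310, 17/6) = 2.833 servings → $1.42.
oats only: max(627/185, 17/5) = 3.4 servings → $1.19.
sunflower seeds + oats: the both-tight solution has a negative serving — not a feasible corner.
The minimum over all feasible corners is $1.19.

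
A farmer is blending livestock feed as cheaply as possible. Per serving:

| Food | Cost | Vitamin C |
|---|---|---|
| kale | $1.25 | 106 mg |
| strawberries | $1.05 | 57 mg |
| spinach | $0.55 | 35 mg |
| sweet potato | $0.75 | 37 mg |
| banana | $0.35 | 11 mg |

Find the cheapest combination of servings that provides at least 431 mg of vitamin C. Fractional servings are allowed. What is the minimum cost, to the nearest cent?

Cost per mg of vitamin C: kale $0.0118, spinach $0.0157, strawberries $0.0184, sweet potato $0.0203, banana $0.0318.
With no serving limits, use only kale: 431 mg / 106 mg = 4.066 servings × $1.25 = $5.08.

$5.08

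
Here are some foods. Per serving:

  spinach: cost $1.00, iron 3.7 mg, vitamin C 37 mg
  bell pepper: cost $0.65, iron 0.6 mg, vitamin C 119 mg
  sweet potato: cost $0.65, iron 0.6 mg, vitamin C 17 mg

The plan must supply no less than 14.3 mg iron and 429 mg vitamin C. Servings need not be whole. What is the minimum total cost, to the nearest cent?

$5.10

An LP optimum is at a vertex; with two nutrient constraints at most two foods are used. Check each candidate.
spinach only: max(14.3/3.7, 429/37) = 11.59 servings → $11.59.
bell pepper only: max(14.3/0.6, 429/119) = 23.83 servings → $15.49.
sweet potato only: max(14.3/0.6, 429/17) = 25.24 servings → $16.40.
spinach + bell pepper with both tight: 3.454 servings and 2.531 servings → $5.10.
spinach + sweet potato: intersection lies outside the first quadrant.
bell pepper + sweet potato with both tight: 0.2337 servings and 23.6 servings → $15.49.
The minimum over all feasible corners is $5.10.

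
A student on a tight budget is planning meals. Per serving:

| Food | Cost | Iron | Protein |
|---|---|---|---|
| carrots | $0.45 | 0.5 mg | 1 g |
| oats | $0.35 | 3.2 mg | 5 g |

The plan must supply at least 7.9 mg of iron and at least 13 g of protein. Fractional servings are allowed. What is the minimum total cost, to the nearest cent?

$0.91

For a min-cost LP with two ≥-constraints, a basic feasible solution has at most two positive variables.
carrots only: max(7.9/0.5, 13/1) = 15.8 servings → $7.11.
oats only: max(7.9/3.2, 13/5) = 2.6 servings → $0.91.
carrots + oats with both tight: 3 servings and 2 servings → $2.05.
The minimum over all feasible corners is $0.91.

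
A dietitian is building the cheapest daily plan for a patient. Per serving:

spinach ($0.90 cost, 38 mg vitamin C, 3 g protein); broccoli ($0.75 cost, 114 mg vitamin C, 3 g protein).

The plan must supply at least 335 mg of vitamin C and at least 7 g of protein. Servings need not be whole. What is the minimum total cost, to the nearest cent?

For a min-cost LP with two ≥-constraints, a basic feasible solution has at most two positive variables.
spinach only: max(335/38, 7/3) = 8.816 servings → $7.93.
broccoli only: max(335/114, 7/3) = 2.939 servings → $2.20.
spinach + broccoli: intersection lies outside the first quadrant.
The minimum over all feasible corners is $2.20.

$2.20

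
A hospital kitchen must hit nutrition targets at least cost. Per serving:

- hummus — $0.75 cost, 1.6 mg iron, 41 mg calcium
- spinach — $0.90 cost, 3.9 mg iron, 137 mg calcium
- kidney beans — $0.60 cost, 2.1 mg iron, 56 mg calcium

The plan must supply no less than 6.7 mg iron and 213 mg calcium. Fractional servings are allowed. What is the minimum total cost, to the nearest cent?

$1.55

For a min-cost LP with two ≥-constraints, a basic feasible solution has at most two positive variables.
hummus only: max(6.7/1.6, 213/41) = 5.195 servings → $3.90.
spinach only: max(6.7/3.9, 213/137) = 1.718 servings → $1.55.
kidney beans only: max(6.7/2.1, 213/56) = 3.804 servings → $2.28.
hummus + spinach with both tight: 1.47 servings and 1.115 servings → $2.11.
hummus + kidney beans with both targets exact would need a negative amount; discard.
spinach + kidney beans with both tight: 1.04 servings and 1.258 servings → $1.69.
The minimum over all feasible corners is $1.55.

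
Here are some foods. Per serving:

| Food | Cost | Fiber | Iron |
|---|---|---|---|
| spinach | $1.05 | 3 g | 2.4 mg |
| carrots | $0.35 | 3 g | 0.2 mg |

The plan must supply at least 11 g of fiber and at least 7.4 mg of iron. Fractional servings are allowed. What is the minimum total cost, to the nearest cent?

$3.40

With two linear requirements the optimum uses one or two foods; enumerate the corners.
spinach only: max(11/3, 7.4/2.4) = 3.667 servings → $3.85.
carrots only: max(11/3, 7.4/0.2) = 37 servings → $12.95.
spinach + carrots with both tight: 3.03 servings and 0.6364 servings → $3.40.
So the least-cost plan costs $3.40.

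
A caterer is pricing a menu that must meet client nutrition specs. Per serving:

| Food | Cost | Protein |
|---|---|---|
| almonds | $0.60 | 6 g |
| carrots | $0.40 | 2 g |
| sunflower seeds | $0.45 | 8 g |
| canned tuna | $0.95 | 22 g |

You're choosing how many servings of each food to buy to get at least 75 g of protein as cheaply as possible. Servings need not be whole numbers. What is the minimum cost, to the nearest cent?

Cost per g of protein: canned tuna $0.0432, sunflower seeds $0.0563, almonds $0.1000, carrots $0.2000.
With no serving limits, use only canned tuna: 75 g / 22 g = 3.409 servings × $0.95 = $3.24.

$3.24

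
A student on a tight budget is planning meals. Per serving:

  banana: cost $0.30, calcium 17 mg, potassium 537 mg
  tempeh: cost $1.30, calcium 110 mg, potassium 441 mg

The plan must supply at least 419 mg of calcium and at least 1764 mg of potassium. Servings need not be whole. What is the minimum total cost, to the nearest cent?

$4.97

Check every corner: each single food scaled to meet both minima, and each pair solved so both constraints bind.
banana only: max(419/17, 1764/537) = 24.65 servings → $7.39.
tempeh only: max(419/110, 1764/441) = 4 servings → $5.20.
banana + tempeh with both tight: 0.1796 servings and 3.781 servings → $4.97.
So the least-cost plan costs $4.97.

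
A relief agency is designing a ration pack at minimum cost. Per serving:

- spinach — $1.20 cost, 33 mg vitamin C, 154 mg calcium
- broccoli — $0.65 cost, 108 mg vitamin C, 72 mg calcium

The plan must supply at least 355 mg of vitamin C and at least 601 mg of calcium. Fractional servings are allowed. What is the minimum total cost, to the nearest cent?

$4.90

With two linear requirements the optimum uses one or two foods; enumerate the corners.
spinach only: max(355/33, 601/154) = 10.76 servings → $12.91.
broccoli only: max(355/108, 601/72) = 8.347 servings → $5.43.
spinach + broccoli with both tight: 2.76 servings and 2.444 servings → $4.90.
Cheapest feasible corner: $4.90.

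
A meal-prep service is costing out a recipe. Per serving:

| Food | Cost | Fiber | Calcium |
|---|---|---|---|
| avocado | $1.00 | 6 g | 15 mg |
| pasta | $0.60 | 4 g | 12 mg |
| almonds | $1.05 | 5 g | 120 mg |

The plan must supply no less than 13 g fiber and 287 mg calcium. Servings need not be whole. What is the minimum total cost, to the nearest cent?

avocado only: max(13/6, 287/15) = 19.13 servings → $19.13.
pasta only: max(13/4, 287/12) = 23.92 servings → $14.35.
almonds only: max(13/5, 287/120) = 2.6 servings → $2.73.
avocado + pasta with both targets exact would need a negative amount; discard.
avocado + almonds with both tight: 0.1938 servings and 2.367 servings → $2.68.
pasta + almonds with both tight: 0.2976 servings and 2.362 servings → $2.66.
The minimum over all feasible corners is $2.66.

$2.66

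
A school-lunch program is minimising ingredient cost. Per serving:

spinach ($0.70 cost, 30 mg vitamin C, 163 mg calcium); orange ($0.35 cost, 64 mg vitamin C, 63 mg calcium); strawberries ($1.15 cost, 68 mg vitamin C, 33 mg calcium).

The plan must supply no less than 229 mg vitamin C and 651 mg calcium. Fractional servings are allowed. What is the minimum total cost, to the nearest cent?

$2.96

A basic optimal solution has at most two foods positive. Try each food alone and each pair with both targets met exactly.
spinach only: max(229/30, 651/163) = 7.633 servings → $5.34.
orange only: max(229/64, 651/63) = 10.33 servings → $3.62.
strawberries only: max(229/68, 651/33) = 19.73 servings → $22.69.
spinach + orange with both tight: 3.189 servings and 2.083 servings → $2.96.
spinach + strawberries with both tight: 3.637 servings and 1.763 servings → $4.57.
orange + strawberries with both targets exact would need a negative amount; discard.
So the least-cost plan costs $2.96.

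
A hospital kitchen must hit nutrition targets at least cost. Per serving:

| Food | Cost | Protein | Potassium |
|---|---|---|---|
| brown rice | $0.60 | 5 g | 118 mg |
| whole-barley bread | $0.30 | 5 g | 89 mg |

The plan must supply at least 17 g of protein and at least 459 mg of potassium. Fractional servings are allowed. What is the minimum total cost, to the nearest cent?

$1.55

brown rice only: max(17/5, 459/118) = 3.89 servings → $2.33.
whole-barley bread only: max(17/5, 459/89) = 5.157 servings → $1.55.
brown rice + whole-barley bread with both targets exact would need a negative amount; discard.
The minimum over all feasible corners is $1.55.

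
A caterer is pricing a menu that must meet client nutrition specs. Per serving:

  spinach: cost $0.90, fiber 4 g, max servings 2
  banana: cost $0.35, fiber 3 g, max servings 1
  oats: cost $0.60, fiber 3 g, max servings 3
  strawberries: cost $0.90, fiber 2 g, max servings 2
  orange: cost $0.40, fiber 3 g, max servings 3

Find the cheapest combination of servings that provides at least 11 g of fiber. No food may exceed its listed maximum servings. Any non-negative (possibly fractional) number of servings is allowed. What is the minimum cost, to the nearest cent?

$1.42

Cost per g of fiber: banana $0.1167, orange $0.1333, oats $0.2000, spinach $0.2250, strawberries $0.4500.
Take 1 serving of banana: +3.0 g fiber for $0.35 (total $0.35, still need 8.0 g).
Take 2.667 servings of orange: +8.0 g fiber for $1.07 (total $1.42, still need 0.0 g).
Filling from the cheapest source first is optimal under one linear minimum: $1.42.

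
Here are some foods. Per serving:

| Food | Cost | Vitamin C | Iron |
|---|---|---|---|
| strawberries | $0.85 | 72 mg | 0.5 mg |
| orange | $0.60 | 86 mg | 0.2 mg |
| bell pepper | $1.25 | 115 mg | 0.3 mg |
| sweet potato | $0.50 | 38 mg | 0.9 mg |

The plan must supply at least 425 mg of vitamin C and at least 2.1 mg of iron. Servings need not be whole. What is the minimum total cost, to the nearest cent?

Compare the cost at each extreme point of the feasible region.
strawberries only: max(425/72, 2.1/0.5) = 5.903 servings → $5.02.
orange only: max(425/86, 2.1/0.2) = 10.5 servings → $6.30.
bell pepper only: max(425/115, 2.1/0.3) = 7 servings → $8.75.
sweet potato only: max(425/38, 2.1/0.9) = 11.18 servings → $5.59.
strawberries + orange with both tight: 3.343 servings and 2.143 servings → $4.13.
strawberries + bell pepper with both tight: 3.175 servings and 1.708 servings → $4.83.
strawberries + sweet potato: the both-tight solution has a negative serving — not a feasible corner.
orange + bell pepper: intersection lies outside the first quadrant.
orange + sweet potato with both tight: 4.337 servings and 1.37 servings → $3.29.
bell pepper + sweet potato with both tight: 3.287 servings and 1.238 servings → $4.73.
So the least-cost plan costs $3.29.

$3.29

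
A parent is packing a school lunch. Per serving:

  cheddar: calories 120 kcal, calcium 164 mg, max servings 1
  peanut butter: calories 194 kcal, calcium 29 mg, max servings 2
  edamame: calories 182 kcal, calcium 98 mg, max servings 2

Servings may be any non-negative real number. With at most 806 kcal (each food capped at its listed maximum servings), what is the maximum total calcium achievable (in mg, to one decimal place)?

408.1 mg

Calcium per kcal: cheddar 1.367, edamame 0.5385, peanut butter 0.1495.
Take 1 serving of cheddar: uses 120 kcal, +164.0 mg calcium (running total 164.0 mg).
Take 2 servings of edamame: uses 364 kcal, +196.0 mg calcium (running total 360.0 mg).
Take 1.66 servings of peanut butter: uses 322 kcal, +48.1 mg calcium (running total 408.1 mg).
Greedy by best ratio exhausts the calories allowance optimally: 408.1 mg.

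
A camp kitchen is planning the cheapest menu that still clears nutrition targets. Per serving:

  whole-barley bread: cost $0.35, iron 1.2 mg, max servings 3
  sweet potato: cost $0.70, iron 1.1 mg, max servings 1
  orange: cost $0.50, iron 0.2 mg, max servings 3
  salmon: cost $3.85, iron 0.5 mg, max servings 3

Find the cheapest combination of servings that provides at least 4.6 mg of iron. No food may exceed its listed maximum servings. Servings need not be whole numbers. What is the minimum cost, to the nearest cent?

Cost per mg of iron: whole-barley bread $0.2917, sweet potato $0.6364, orange $2.5000, salmon $7.7000.
Take 3 servings of whole-barley bread: +3.6 mg iron for $1.05 (total $1.05, still need 1.0 mg).
Take 0.9091 servings of sweet potato: +1.0 mg iron for $0.64 (total $1.69, still need 0.0 mg).
Filling from the cheapest source first is optimal under one linear minimum: $1.69.

$1.69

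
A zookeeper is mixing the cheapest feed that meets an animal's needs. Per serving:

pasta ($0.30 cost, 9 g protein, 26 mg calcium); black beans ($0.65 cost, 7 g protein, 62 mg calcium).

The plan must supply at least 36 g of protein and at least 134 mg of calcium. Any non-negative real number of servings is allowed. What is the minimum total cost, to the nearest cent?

$1.50

Check every corner: each single food scaled to meet both minima, and each pair solved so both constraints bind.
pasta only: max(36/9, 134/26) = 5.154 servings → $1.55.
black beans only: max(36/7, 134/62) = 5.143 servings → $3.34.
pasta + black beans with both tight: 3.441 servings and 0.7181 servings → $1.50.
Cheapest feasible corner: $1.50.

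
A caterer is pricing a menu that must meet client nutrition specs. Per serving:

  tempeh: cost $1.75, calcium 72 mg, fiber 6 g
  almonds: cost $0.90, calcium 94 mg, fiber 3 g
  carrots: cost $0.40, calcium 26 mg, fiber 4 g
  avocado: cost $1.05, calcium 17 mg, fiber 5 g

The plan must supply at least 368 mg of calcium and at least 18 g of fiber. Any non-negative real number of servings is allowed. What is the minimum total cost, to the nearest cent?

Minimising a linear cost over {calcium ≥ 368, fiber ≥ 18, servings ≥ 0} — the optimum is at a vertex, using one or two foods.
tempeh only: max(368/72, 18/6) = 5.111 servings → $8.94.
almonds only: max(368/94, 18/3) = 6 servings → $5.40.
carrots only: max(368/26, 18/4) = 14.15 servings → $5.66.
avocado only: max(368/17, 18/5) = 21.65 servings → $22.73.
tempeh + almonds with both tight: 1.69 servings and 2.621 servings → $5.32.
tempeh + carrots: intersection lies outside the first quadrant.
tempeh + avocado: intersection lies outside the first quadrant.
almonds + carrots with both tight: 3.369 servings and 1.973 servings → $3.82.
almonds + avocado with both tight: 3.661 servings and 1.403 servings → $4.77.
carrots + avocado: intersection lies outside the first quadrant.
So the least-cost plan costs $3.82.

$3.82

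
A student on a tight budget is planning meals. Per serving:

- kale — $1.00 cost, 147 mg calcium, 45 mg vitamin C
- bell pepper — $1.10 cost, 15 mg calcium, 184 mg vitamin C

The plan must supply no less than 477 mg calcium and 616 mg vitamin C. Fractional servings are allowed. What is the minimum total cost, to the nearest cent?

This is a tiny linear program; its minimum lies at a vertex of the feasible set. List the vertices and price them.
kale only: max(477/147, 616/45) = 13.69 servings → $13.69.
bell pepper only: max(477/15, 616/184) = 31.8 servings → $34.98.
kale + bell pepper with both tight: 2.978 servings and 2.62 servings → $5.86.
So the least-cost plan costs $5.86.

$5.86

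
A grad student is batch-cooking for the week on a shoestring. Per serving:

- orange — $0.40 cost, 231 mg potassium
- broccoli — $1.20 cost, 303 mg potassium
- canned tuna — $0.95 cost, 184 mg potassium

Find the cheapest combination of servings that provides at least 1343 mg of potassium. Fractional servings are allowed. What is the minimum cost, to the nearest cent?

Cost per mg of potassium: orange $0.0017, broccoli $0.0040, canned tuna $0.0052.
With no serving limits, use only orange: 1343 mg / 231 mg = 5.814 servings × $0.40 = $2.33.

$2.33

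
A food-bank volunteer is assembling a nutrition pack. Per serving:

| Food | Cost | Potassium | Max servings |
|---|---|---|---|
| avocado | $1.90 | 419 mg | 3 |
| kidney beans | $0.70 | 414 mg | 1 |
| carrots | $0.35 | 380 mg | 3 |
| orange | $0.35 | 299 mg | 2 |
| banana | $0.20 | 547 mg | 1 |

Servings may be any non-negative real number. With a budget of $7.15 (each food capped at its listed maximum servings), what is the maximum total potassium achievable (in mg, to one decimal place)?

3691.4 mg

Potassium per dollar: banana 2735, carrots 1086, orange 854.3, kidney beans 591.4, avocado 220.5.
Take 1 serving of banana: spends $0.20, +547.0 mg potassium (running total 547.0 mg).
Take 3 servings of carrots: spends $1.05, +1140.0 mg potassium (running total 1687.0 mg).
Take 2 servings of orange: spends $0.70, +598.0 mg potassium (running total 2285.0 mg).
Take 1 serving of kidney beans: spends $0.70, +414.0 mg potassium (running total 2699.0 mg).
Take 2.368 servings of avocado: spends $4.50, +992.4 mg potassium (running total 3691.4 mg).
Filling greedily by potassium-per-dollar is optimal for one linear limit, giving 3691.4 mg.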